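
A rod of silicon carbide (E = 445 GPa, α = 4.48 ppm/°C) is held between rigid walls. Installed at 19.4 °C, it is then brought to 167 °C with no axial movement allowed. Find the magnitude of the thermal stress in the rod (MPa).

ΔT = 147.6 K. Constrained thermal stress σ = E·α·ΔT = 445.0×10³ MPa × 4.48×10⁻⁶ × 147.6 = 294 MPa (compressive).

294 MPa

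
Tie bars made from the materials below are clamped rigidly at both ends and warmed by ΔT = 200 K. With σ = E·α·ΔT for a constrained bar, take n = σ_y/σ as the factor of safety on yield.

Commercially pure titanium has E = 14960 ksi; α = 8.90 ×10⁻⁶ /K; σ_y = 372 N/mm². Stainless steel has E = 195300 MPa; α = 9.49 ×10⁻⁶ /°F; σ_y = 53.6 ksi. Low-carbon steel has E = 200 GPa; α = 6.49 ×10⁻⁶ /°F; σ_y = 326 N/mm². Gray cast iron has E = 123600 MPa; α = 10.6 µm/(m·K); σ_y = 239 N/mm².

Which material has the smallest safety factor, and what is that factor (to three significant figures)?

stainless steel, n = 0.554

In consistent units (E in GPa, α in ×10⁻⁶/K, σ_y in MPa):
  commercially pure titanium: E = 103.1, α = 8.90, σ_y = 372.0 → σ = 184 MPa, n = 2.03
  stainless steel: E = 195.3, α = 17.1, σ_y = 369.6 → σ = 667 MPa, n = 0.554
  low-carbon steel: E = 200.0, α = 11.7, σ_y = 326.0 → σ = 467 MPa, n = 0.698
  gray cast iron: E = 123.6, α = 10.6, σ_y = 239.0 → σ = 262 MPa, n = 0.912
Stainless steel has the lowest safety factor, n = 0.554.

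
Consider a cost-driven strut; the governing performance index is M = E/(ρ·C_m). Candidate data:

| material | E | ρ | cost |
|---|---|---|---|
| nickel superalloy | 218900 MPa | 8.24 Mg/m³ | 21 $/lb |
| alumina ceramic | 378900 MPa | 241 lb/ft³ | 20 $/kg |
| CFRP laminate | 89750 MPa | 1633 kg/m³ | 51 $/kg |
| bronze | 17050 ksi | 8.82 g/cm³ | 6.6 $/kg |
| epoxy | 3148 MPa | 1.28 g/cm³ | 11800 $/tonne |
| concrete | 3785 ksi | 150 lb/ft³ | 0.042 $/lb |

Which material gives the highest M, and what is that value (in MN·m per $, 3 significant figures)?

concrete, M = 117 MN·m per $

In SI units:
  nickel superalloy: E = 218.9 GPa, ρ = 8240 kg/m³, cost = 46.30 $/kg
  alumina ceramic: E = 378.9 GPa, ρ = 3860 kg/m³, cost = 20.00 $/kg
  CFRP laminate: E = 89.75 GPa, ρ = 1633 kg/m³, cost = 51.00 $/kg
  bronze: E = 117.6 GPa, ρ = 8820 kg/m³, cost = 6.600 $/kg
  epoxy: E = 3.148 GPa, ρ = 1280 kg/m³, cost = 11.80 $/kg
  concrete: E = 26.10 GPa, ρ = 2403 kg/m³, cost = 0.09259 $/kg
  concrete: M = 117 MN·m per $
  alumina ceramic: M = 4.91 MN·m per $
  bronze: M = 2.02 MN·m per $
  CFRP laminate: M = 1.08 MN·m per $
  nickel superalloy: M = 0.574 MN·m per $
  epoxy: M = 0.208 MN·m per $
Highest index: concrete.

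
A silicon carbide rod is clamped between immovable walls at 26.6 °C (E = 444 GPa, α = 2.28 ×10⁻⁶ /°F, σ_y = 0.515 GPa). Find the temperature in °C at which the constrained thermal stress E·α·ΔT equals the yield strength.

309 °C

α = 2.28×10⁻⁶/°F × 9/5 = 4.10×10⁻⁶/K.
σ_y = 0.515 GPa = 515.0 MPa.
E·α·ΔT = 515.0 MPa ⇒ ΔT = 515.0 / (444.0×10³ × 4.10×10⁻⁶) = 282.6 K.
T = 26.6 + 282.6 = 309.2 °C.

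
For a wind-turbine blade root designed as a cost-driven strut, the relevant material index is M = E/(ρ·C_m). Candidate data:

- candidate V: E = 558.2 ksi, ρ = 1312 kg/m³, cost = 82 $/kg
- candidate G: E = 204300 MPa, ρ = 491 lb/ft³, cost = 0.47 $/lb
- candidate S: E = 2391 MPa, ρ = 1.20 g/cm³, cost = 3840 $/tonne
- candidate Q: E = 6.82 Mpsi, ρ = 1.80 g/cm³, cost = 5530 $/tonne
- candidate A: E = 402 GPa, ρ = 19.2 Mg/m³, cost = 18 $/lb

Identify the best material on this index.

candidate G

After converting to SI:
  candidate V: E = 3.849 GPa, ρ = 1312 kg/m³, cost = 82.00 $/kg
  candidate G: E = 204.3 GPa, ρ = 7865 kg/m³, cost = 1.036 $/kg
  candidate S: E = 2.391 GPa, ρ = 1200 kg/m³, cost = 3.840 $/kg
  candidate Q: E = 47.02 GPa, ρ = 1800 kg/m³, cost = 5.530 $/kg
  candidate A: E = 402.0 GPa, ρ = 19200 kg/m³, cost = 39.68 $/kg
  candidate G: M = 25.1 MN·m per $
  candidate Q: M = 4.72 MN·m per $
  candidate A: M = 0.528 MN·m per $
  candidate S: M = 0.519 MN·m per $
  candidate V: M = 0.0358 MN·m per $
The maximum is for candidate G.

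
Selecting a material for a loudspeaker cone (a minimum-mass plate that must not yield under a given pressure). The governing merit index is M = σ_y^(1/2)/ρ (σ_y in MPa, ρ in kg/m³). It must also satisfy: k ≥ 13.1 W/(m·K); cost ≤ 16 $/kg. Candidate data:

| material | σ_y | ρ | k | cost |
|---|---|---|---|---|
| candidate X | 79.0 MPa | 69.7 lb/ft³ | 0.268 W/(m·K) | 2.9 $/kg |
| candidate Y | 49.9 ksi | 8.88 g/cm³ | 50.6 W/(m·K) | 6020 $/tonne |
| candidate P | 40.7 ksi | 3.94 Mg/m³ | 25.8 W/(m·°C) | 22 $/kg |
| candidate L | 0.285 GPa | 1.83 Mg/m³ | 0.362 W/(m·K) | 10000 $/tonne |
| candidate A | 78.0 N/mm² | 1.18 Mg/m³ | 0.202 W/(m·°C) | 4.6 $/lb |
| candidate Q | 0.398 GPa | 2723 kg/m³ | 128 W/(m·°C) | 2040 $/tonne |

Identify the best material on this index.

Screen on constraints: k ≥ 13.1 W/(m·K); cost ≤ 16 $/kg. Survivors: candidate Y, candidate Q.
In SI units:
  candidate Y: σ_y = 344.0 MPa, ρ = 8880 kg/m³
  candidate Q: σ_y = 398.0 MPa, ρ = 2723 kg/m³
  candidate Q: M = 7.33×10⁻³
  candidate Y: M = 2.09×10⁻³
Candidate Q has the largest M.

candidate Q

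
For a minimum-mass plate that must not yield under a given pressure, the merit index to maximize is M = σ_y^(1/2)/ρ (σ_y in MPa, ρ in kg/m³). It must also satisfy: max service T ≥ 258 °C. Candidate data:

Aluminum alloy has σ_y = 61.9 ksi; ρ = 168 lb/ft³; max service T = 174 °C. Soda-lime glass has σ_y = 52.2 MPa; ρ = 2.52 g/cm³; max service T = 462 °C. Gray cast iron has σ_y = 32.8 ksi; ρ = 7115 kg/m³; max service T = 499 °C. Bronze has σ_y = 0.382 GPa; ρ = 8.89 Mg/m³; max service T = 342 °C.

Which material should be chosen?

soda-lime glass

Screen on constraints: max service T ≥ 258 °C. Survivors: soda-lime glass, gray cast iron, bronze.
After converting to SI:
  soda-lime glass: σ_y = 52.20 MPa, ρ = 2520 kg/m³
  gray cast iron: σ_y = 226.1 MPa, ρ = 7115 kg/m³
  bronze: σ_y = 382.0 MPa, ρ = 8890 kg/m³
  soda-lime glass: M = 2.87×10⁻³
  bronze: M = 2.20×10⁻³
  gray cast iron: M = 2.11×10⁻³
Soda-lime glass has the largest M.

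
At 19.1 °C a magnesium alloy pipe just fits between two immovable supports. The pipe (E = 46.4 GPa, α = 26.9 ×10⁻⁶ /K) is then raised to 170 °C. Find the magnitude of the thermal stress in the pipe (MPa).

ΔT = 150.9 K. Constrained thermal stress σ = E·α·ΔT = 46.40×10³ MPa × 26.9×10⁻⁶ × 150.9 = 188 MPa (compressive).

188 MPa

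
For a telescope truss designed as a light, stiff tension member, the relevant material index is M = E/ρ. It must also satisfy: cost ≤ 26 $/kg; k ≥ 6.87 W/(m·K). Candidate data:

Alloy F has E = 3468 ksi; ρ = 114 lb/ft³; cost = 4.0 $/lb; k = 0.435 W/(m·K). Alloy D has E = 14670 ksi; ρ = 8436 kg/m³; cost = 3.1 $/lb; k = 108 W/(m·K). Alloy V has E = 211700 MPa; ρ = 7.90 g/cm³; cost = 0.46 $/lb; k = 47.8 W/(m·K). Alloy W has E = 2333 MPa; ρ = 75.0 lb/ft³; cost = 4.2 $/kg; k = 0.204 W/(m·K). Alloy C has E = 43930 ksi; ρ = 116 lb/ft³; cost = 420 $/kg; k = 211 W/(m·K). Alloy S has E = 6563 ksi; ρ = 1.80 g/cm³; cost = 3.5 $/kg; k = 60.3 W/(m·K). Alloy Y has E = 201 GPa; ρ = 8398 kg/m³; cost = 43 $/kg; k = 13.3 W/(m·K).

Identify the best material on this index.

alloy V

Screen on constraints: cost ≤ 26 $/kg; k ≥ 6.87 W/(m·K). Survivors: alloy D, alloy V, alloy S.
In SI units:
  alloy D: E = 101.1 GPa, ρ = 8436 kg/m³
  alloy V: E = 211.7 GPa, ρ = 7900 kg/m³
  alloy S: E = 45.25 GPa, ρ = 1800 kg/m³
  alloy V: M = 26.8 MN·m/kg
  alloy S: M = 25.1 MN·m/kg
  alloy D: M = 12.0 MN·m/kg
Alloy V has the largest M.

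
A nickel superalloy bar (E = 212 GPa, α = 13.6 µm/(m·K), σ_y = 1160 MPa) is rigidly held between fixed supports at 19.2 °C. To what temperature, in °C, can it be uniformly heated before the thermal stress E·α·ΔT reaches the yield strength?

E·α·ΔT = 1160 MPa ⇒ ΔT = 1160 / (212.0×10³ × 13.6×10⁻⁶) = 402.3 K.
T = 19.2 + 402.3 = 421.5 °C.

422 °C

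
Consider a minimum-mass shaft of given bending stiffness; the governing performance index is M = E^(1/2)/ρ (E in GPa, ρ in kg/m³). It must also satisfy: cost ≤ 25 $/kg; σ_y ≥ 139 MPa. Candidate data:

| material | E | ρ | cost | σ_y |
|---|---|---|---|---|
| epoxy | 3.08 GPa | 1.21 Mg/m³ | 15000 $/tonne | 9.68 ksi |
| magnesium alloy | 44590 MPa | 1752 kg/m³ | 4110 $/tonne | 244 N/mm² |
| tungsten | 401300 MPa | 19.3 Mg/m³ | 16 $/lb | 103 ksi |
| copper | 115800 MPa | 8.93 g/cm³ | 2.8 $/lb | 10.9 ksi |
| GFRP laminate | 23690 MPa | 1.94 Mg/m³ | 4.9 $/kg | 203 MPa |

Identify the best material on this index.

Screen on constraints: cost ≤ 25 $/kg; σ_y ≥ 139 MPa. Survivors: magnesium alloy, GFRP laminate.
Putting every candidate on a common basis:
  magnesium alloy: E = 44.59 GPa, ρ = 1752 kg/m³
  GFRP laminate: E = 23.69 GPa, ρ = 1940 kg/m³
  magnesium alloy: M = 3.81×10⁻³
  GFRP laminate: M = 2.51×10⁻³
The maximum is for magnesium alloy.

magnesium alloy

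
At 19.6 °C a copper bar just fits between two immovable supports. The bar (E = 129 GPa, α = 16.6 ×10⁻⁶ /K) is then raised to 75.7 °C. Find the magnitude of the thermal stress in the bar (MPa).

120 MPa

ΔT = 56.10 K. Constrained thermal stress σ = E·α·ΔT = 129.0×10³ MPa × 16.6×10⁻⁶ × 56.10 = 120 MPa (compressive).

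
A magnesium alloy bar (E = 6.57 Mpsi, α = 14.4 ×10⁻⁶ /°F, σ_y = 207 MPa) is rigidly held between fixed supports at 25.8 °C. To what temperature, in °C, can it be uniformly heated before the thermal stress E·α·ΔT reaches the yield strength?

202 °C

E = 6.57 Mpsi = 45.30 GPa.
α = 14.4×10⁻⁶/°F × 9/5 = 25.9×10⁻⁶/K.
E·α·ΔT = 207.0 MPa ⇒ ΔT = 207.0 / (45.30×10³ × 25.9×10⁻⁶) = 176.3 K.
T = 25.8 + 176.3 = 202.1 °C.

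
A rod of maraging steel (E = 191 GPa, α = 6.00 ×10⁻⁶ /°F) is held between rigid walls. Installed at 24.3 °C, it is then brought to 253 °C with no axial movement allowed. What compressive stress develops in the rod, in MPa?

472 MPa

α = 6.00×10⁻⁶/°F × 9/5 = 10.8×10⁻⁶/K.
ΔT = 228.7 K. Constrained thermal stress σ = E·α·ΔT = 191.0×10³ MPa × 10.8×10⁻⁶ × 228.7 = 472 MPa (compressive).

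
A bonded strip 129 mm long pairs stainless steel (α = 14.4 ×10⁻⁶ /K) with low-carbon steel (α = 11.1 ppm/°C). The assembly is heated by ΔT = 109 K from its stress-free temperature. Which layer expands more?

stainless steel

α(stainless steel) = 14.4×10⁻⁶/K vs α(low-carbon steel) = 11.1×10⁻⁶/K.
Higher α expands more for the same ΔT: stainless steel.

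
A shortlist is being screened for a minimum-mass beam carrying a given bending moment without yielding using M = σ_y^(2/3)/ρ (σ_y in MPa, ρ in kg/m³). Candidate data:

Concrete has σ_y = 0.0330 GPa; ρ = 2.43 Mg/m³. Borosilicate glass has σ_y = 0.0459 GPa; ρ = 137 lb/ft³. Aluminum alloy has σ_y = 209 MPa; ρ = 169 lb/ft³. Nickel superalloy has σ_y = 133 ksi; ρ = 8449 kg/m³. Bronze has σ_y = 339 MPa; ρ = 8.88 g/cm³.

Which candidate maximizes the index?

aluminum alloy

Putting every candidate on a common basis:
  concrete: σ_y = 33.00 MPa, ρ = 2430 kg/m³
  borosilicate glass: σ_y = 45.90 MPa, ρ = 2195 kg/m³
  aluminum alloy: σ_y = 209.0 MPa, ρ = 2707 kg/m³
  nickel superalloy: σ_y = 917.0 MPa, ρ = 8449 kg/m³
  bronze: σ_y = 339.0 MPa, ρ = 8880 kg/m³
  aluminum alloy: M = 13.0×10⁻³
  nickel superalloy: M = 11.2×10⁻³
  borosilicate glass: M = 5.84×10⁻³
  bronze: M = 5.48×10⁻³
  concrete: M = 4.23×10⁻³
Aluminum alloy ranks first.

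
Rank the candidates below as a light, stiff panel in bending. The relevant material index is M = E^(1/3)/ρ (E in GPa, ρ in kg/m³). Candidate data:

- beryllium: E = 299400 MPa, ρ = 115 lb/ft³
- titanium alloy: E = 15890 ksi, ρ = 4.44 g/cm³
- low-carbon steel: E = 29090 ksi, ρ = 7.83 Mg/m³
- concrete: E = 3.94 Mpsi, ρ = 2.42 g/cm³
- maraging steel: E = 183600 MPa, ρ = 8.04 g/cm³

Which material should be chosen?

Convert each candidate to consistent units, then evaluate M:
  beryllium: E = 299.4 GPa, ρ = 1842 kg/m³
  titanium alloy: E = 109.6 GPa, ρ = 4440 kg/m³
  low-carbon steel: E = 200.6 GPa, ρ = 7830 kg/m³
  concrete: E = 27.17 GPa, ρ = 2420 kg/m³
  maraging steel: E = 183.6 GPa, ρ = 8040 kg/m³
  beryllium: M = 3.63×10⁻³
  concrete: M = 1.24×10⁻³
  titanium alloy: M = 1.08×10⁻³
  low-carbon steel: M = 0.748×10⁻³
  maraging steel: M = 0.707×10⁻³
Beryllium has the largest M.

beryllium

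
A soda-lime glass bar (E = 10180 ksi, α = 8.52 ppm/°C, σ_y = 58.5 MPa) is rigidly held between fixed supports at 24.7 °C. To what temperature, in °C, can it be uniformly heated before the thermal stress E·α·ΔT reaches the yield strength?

123 °C

E = 10180 ksi = 70.19 GPa.
E·α·ΔT = 58.50 MPa ⇒ ΔT = 58.50 / (70.19×10³ × 8.52×10⁻⁶) = 97.82 K.
T = 24.7 + 97.82 = 122.5 °C.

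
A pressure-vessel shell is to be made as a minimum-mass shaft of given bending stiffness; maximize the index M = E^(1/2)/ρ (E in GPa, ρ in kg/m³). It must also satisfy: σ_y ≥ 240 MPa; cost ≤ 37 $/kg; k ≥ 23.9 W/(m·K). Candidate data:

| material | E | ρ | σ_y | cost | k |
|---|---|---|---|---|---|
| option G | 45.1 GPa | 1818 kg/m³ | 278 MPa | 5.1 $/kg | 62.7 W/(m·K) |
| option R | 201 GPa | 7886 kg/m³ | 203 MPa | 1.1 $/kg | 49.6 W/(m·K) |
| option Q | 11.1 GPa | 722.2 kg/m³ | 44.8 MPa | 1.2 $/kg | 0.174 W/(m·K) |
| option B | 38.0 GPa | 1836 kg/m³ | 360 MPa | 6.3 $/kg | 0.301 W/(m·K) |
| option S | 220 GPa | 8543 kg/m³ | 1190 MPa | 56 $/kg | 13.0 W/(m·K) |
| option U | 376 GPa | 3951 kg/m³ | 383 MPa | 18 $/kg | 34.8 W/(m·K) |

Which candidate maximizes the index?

Screen on constraints: σ_y ≥ 240 MPa; cost ≤ 37 $/kg; k ≥ 23.9 W/(m·K). Survivors: option G, option U.
Evaluate M for each candidate:
  option U: M = 4.91×10⁻³
  option G: M = 3.69×10⁻³
Option U has the largest M.

option U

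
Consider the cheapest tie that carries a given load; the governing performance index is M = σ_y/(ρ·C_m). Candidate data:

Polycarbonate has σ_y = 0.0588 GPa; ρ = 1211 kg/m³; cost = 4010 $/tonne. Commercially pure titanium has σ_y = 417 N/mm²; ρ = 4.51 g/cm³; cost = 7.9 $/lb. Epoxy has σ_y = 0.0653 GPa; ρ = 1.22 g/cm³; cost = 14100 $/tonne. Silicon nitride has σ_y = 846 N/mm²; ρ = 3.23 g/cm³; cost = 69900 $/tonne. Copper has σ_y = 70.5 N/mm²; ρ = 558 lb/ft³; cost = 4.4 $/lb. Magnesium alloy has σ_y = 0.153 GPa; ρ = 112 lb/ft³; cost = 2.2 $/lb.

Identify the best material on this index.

In SI units:
  polycarbonate: σ_y = 58.80 MPa, ρ = 1211 kg/m³, cost = 4.010 $/kg
  commercially pure titanium: σ_y = 417.0 MPa, ρ = 4510 kg/m³, cost = 17.42 $/kg
  epoxy: σ_y = 65.30 MPa, ρ = 1220 kg/m³, cost = 14.10 $/kg
  silicon nitride: σ_y = 846.0 MPa, ρ = 3230 kg/m³, cost = 69.90 $/kg
  copper: σ_y = 70.50 MPa, ρ = 8938 kg/m³, cost = 9.700 $/kg
  magnesium alloy: σ_y = 153.0 MPa, ρ = 1794 kg/m³, cost = 4.850 $/kg
  magnesium alloy: M = 17.6 kN·m per $
  polycarbonate: M = 12.1 kN·m per $
  commercially pure titanium: M = 5.31 kN·m per $
  epoxy: M = 3.80 kN·m per $
  silicon nitride: M = 3.75 kN·m per $
  copper: M = 0.813 kN·m per $
The maximum is for magnesium alloy.

magnesium alloy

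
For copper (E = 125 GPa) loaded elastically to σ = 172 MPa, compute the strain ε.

1.38×10⁻³

ε = σ/E = 172 / 125000 = 1.38×10⁻³.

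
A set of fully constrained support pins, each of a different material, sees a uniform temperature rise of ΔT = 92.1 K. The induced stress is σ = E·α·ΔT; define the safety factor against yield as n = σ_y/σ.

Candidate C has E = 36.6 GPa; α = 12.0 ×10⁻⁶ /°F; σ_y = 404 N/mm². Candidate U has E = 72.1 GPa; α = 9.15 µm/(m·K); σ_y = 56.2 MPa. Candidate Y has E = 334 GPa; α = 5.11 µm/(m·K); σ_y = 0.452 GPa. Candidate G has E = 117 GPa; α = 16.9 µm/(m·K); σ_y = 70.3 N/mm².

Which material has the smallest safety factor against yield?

candidate G

Per material, after unit conversion:
  candidate C: E = 36.60, α = 21.6, σ_y = 404.0 → σ = 72.8 MPa, n = 5.55
  candidate U: E = 72.10, α = 9.15, σ_y = 56.20 → σ = 60.8 MPa, n = 0.925
  candidate Y: E = 334.0, α = 5.11, σ_y = 452.0 → σ = 157 MPa, n = 2.88
  candidate G: E = 117.0, α = 16.9, σ_y = 70.30 → σ = 182 MPa, n = 0.386
The minimum is candidate G at n = 0.386.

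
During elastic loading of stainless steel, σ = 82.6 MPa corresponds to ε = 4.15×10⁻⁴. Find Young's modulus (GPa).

199 GPa

E = σ/ε = 82.6 MPa / 4.15×10⁻⁴ = 199000 MPa = 199 GPa.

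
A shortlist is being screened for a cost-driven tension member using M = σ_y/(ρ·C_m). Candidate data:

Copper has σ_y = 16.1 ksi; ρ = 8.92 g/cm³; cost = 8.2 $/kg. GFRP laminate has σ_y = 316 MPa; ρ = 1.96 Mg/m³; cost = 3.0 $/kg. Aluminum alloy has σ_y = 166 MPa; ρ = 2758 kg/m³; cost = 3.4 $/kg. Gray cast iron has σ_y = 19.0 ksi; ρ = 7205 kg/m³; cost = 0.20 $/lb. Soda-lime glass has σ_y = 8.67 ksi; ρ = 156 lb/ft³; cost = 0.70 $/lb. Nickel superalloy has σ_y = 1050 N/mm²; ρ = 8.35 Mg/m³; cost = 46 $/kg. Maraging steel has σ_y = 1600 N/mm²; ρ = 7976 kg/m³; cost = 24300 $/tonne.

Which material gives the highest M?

Normalizing units and computing the index:
  copper: σ_y = 111.0 MPa, ρ = 8920 kg/m³, cost = 8.200 $/kg
  GFRP laminate: σ_y = 316.0 MPa, ρ = 1960 kg/m³, cost = 3.000 $/kg
  aluminum alloy: σ_y = 166.0 MPa, ρ = 2758 kg/m³, cost = 3.400 $/kg
  gray cast iron: σ_y = 131.0 MPa, ρ = 7205 kg/m³, cost = 0.4409 $/kg
  soda-lime glass: σ_y = 59.78 MPa, ρ = 2499 kg/m³, cost = 1.543 $/kg
  nickel superalloy: σ_y = 1050 MPa, ρ = 8350 kg/m³, cost = 46.00 $/kg
  maraging steel: σ_y = 1600 MPa, ρ = 7976 kg/m³, cost = 24.30 $/kg
  GFRP laminate: M = 53.7 kN·m per $
  gray cast iron: M = 41.2 kN·m per $
  aluminum alloy: M = 17.7 kN·m per $
  soda-lime glass: M = 15.5 kN·m per $
  maraging steel: M = 8.26 kN·m per $
  nickel superalloy: M = 2.73 kN·m per $
  copper: M = 1.52 kN·m per $
GFRP laminate has the largest M.

GFRP laminate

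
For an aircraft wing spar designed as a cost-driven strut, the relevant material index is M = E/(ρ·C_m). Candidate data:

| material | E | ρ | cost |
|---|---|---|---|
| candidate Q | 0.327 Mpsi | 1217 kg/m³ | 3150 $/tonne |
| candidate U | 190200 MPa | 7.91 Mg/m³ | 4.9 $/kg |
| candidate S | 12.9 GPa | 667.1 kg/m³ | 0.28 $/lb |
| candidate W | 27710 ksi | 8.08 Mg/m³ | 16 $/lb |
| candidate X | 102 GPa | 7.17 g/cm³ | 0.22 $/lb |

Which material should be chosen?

candidate S

Putting every candidate on a common basis:
  candidate Q: E = 2.255 GPa, ρ = 1217 kg/m³, cost = 3.150 $/kg
  candidate U: E = 190.2 GPa, ρ = 7910 kg/m³, cost = 4.900 $/kg
  candidate S: E = 12.90 GPa, ρ = 667.1 kg/m³, cost = 0.6173 $/kg
  candidate W: E = 191.1 GPa, ρ = 8080 kg/m³, cost = 35.27 $/kg
  candidate X: E = 102.0 GPa, ρ = 7170 kg/m³, cost = 0.4850 $/kg
  candidate S: M = 31.3 MN·m per $
  candidate X: M = 29.3 MN·m per $
  candidate U: M = 4.91 MN·m per $
  candidate W: M = 0.670 MN·m per $
  candidate Q: M = 0.588 MN·m per $
The maximum is for candidate S.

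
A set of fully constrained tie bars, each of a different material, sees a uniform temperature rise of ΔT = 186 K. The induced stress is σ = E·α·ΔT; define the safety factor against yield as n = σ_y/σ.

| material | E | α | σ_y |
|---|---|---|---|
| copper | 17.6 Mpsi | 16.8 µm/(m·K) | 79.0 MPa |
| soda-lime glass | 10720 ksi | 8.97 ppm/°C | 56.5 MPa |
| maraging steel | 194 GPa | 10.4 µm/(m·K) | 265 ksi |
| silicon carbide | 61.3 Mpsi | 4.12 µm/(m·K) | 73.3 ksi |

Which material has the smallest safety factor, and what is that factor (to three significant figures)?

copper, n = 0.208

Per material, after unit conversion:
  copper: E = 121.3, α = 16.8, σ_y = 79.00 → σ = 379 MPa, n = 0.208
  soda-lime glass: E = 73.91, α = 8.97, σ_y = 56.50 → σ = 123 MPa, n = 0.458
  maraging steel: E = 194.0, α = 10.4, σ_y = 1827 → σ = 375 MPa, n = 4.87
  silicon carbide: E = 422.6, α = 4.12, σ_y = 505.4 → σ = 324 MPa, n = 1.56
Copper has the lowest safety factor, n = 0.208.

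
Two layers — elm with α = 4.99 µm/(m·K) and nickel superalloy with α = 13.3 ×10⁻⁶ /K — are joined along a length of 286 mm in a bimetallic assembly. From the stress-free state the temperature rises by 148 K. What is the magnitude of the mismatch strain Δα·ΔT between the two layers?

1.23×10⁻³

Δα = |4.99 − 13.3|×10⁻⁶/K = 8.31×10⁻⁶/K.
Mismatch strain = Δα·ΔT = 8.31×10⁻⁶ × 148.0 = 1.23×10⁻³.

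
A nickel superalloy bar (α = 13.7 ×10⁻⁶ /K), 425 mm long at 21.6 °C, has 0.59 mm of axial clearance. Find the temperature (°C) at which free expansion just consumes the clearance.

α·L₀·ΔT = 0.59 mm ⇒ ΔT = 0.59 / (13.7×10⁻⁶ × 425.0) = 101.3 K.
T = 21.6 + 101.3 = 122.9 °C.

123 °C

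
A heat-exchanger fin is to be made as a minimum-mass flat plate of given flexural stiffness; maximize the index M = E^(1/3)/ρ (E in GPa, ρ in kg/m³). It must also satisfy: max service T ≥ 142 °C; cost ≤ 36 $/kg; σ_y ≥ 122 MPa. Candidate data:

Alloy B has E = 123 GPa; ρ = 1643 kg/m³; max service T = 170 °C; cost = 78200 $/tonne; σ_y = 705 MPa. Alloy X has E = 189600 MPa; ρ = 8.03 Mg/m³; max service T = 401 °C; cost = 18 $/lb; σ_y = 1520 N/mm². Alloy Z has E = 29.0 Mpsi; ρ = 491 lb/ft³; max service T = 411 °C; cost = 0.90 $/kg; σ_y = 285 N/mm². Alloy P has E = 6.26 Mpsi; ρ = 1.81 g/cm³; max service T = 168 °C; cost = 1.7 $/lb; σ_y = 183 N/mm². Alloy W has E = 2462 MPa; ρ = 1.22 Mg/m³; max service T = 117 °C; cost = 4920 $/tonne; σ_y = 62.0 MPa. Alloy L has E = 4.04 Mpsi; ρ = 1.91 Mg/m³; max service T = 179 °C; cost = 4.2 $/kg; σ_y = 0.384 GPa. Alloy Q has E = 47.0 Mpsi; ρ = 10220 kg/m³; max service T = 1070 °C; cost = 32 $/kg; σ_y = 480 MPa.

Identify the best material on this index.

alloy P

Screen on constraints: max service T ≥ 142 °C; cost ≤ 36 $/kg; σ_y ≥ 122 MPa. Survivors: alloy Z, alloy P, alloy L, alloy Q.
Putting every candidate on a common basis:
  alloy Z: E = 199.9 GPa, ρ = 7865 kg/m³
  alloy P: E = 43.16 GPa, ρ = 1810 kg/m³
  alloy L: E = 27.85 GPa, ρ = 1910 kg/m³
  alloy Q: E = 324.1 GPa, ρ = 10220 kg/m³
  alloy P: M = 1.94×10⁻³
  alloy L: M = 1.59×10⁻³
  alloy Z: M = 0.743×10⁻³
  alloy Q: M = 0.672×10⁻³
Alloy P has the largest M.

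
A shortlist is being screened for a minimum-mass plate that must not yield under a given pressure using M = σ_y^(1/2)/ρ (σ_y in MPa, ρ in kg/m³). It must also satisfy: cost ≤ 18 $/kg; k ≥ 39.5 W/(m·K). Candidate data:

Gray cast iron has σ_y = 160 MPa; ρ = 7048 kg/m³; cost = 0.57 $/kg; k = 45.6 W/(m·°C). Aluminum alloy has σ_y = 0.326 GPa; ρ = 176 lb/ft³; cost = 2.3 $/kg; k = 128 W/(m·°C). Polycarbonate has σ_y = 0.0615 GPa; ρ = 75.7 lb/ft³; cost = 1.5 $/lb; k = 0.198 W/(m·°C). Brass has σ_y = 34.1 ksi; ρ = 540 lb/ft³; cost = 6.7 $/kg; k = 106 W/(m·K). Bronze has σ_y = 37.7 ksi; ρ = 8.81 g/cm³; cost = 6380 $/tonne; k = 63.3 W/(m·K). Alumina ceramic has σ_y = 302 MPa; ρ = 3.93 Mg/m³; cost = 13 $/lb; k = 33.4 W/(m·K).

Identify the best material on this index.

aluminum alloy

Screen on constraints: cost ≤ 18 $/kg; k ≥ 39.5 W/(m·K). Survivors: gray cast iron, aluminum alloy, brass, bronze.
Putting every candidate on a common basis:
  gray cast iron: σ_y = 160.0 MPa, ρ = 7048 kg/m³
  aluminum alloy: σ_y = 326.0 MPa, ρ = 2819 kg/m³
  brass: σ_y = 235.1 MPa, ρ = 8650 kg/m³
  bronze: σ_y = 259.9 MPa, ρ = 8810 kg/m³
  aluminum alloy: M = 6.40×10⁻³
  bronze: M = 1.83×10⁻³
  gray cast iron: M = 1.79×10⁻³
  brass: M = 1.77×10⁻³
Aluminum alloy has the largest M.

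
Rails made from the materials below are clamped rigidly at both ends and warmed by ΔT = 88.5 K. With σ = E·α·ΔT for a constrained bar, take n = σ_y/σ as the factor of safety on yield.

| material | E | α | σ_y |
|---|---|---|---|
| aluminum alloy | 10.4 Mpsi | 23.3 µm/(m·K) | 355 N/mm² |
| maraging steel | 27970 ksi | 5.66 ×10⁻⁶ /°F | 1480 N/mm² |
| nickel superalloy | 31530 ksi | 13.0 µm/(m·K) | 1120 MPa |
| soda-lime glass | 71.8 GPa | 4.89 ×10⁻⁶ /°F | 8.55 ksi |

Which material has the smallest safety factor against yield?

soda-lime glass

With everything in SI (GPa, ×10⁻⁶/K, MPa):
  aluminum alloy: E = 71.71, α = 23.3, σ_y = 355.0 → σ = 148 MPa, n = 2.40
  maraging steel: E = 192.8, α = 10.2, σ_y = 1480 → σ = 174 MPa, n = 8.51
  nickel superalloy: E = 217.4, α = 13.0, σ_y = 1120 → σ = 250 MPa, n = 4.48
  soda-lime glass: E = 71.80, α = 8.80, σ_y = 58.95 → σ = 55.9 MPa, n = 1.05
Smallest n: soda-lime glass with n = 1.05.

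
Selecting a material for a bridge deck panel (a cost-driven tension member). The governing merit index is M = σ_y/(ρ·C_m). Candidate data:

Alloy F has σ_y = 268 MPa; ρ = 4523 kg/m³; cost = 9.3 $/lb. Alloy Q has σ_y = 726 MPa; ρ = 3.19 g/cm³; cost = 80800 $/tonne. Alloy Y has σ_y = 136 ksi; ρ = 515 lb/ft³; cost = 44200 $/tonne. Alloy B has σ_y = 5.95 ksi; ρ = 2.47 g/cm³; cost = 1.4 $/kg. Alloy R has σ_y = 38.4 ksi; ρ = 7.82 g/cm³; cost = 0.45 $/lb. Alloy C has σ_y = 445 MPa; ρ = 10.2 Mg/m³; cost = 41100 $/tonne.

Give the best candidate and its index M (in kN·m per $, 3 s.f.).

alloy R, M = 34.1 kN·m per $

Putting every candidate on a common basis:
  alloy F: σ_y = 268.0 MPa, ρ = 4523 kg/m³, cost = 20.50 $/kg
  alloy Q: σ_y = 726.0 MPa, ρ = 3190 kg/m³, cost = 80.80 $/kg
  alloy Y: σ_y = 937.7 MPa, ρ = 8250 kg/m³, cost = 44.20 $/kg
  alloy B: σ_y = 41.02 MPa, ρ = 2470 kg/m³, cost = 1.400 $/kg
  alloy R: σ_y = 264.8 MPa, ρ = 7820 kg/m³, cost = 0.9921 $/kg
  alloy C: σ_y = 445.0 MPa, ρ = 10200 kg/m³, cost = 41.10 $/kg
  alloy R: M = 34.1 kN·m per $
  alloy B: M = 11.9 kN·m per $
  alloy F: M = 2.89 kN·m per $
  alloy Q: M = 2.82 kN·m per $
  alloy Y: M = 2.57 kN·m per $
  alloy C: M = 1.06 kN·m per $
Alloy R ranks first.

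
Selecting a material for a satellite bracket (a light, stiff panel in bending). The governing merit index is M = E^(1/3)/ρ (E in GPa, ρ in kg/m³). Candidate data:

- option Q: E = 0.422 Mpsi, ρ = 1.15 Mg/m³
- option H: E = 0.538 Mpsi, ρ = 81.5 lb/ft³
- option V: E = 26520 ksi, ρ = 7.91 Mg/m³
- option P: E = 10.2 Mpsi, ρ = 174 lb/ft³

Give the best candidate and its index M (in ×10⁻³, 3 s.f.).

option P, M = 1.48×10⁻³

Convert each candidate to consistent units, then evaluate M:
  option Q: E = 2.910 GPa, ρ = 1150 kg/m³
  option H: E = 3.709 GPa, ρ = 1306 kg/m³
  option V: E = 182.8 GPa, ρ = 7910 kg/m³
  option P: E = 70.33 GPa, ρ = 2787 kg/m³
  option P: M = 1.48×10⁻³
  option Q: M = 1.24×10⁻³
  option H: M = 1.19×10⁻³
  option V: M = 0.718×10⁻³
Highest index: option P.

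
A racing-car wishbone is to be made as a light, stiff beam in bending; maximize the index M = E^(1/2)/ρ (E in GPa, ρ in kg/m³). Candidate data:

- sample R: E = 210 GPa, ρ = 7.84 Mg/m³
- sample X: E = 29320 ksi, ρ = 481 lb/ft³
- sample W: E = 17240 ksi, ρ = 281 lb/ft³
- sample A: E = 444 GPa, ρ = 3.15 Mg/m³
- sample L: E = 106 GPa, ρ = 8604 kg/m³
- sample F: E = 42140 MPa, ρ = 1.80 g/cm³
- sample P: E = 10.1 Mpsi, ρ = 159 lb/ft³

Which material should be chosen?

In SI units:
  sample R: E = 210.0 GPa, ρ = 7840 kg/m³
  sample X: E = 202.2 GPa, ρ = 7705 kg/m³
  sample W: E = 118.9 GPa, ρ = 4501 kg/m³
  sample A: E = 444.0 GPa, ρ = 3150 kg/m³
  sample L: E = 106.0 GPa, ρ = 8604 kg/m³
  sample F: E = 42.14 GPa, ρ = 1800 kg/m³
  sample P: E = 69.64 GPa, ρ = 2547 kg/m³
  sample A: M = 6.69×10⁻³
  sample F: M = 3.61×10⁻³
  sample P: M = 3.28×10⁻³
  sample W: M = 2.42×10⁻³
  sample R: M = 1.85×10⁻³
  sample X: M = 1.85×10⁻³
  sample L: M = 1.20×10⁻³
The maximum is for sample A.

sample A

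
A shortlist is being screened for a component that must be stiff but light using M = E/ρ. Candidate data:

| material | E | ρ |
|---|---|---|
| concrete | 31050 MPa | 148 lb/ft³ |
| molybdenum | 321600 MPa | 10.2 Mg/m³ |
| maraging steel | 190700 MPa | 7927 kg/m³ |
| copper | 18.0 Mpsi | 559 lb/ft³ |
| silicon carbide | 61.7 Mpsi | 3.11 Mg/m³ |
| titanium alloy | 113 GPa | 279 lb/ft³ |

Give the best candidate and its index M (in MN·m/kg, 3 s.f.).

silicon carbide, M = 137 MN·m/kg

After converting to SI:
  concrete: E = 31.05 GPa, ρ = 2371 kg/m³
  molybdenum: E = 321.6 GPa, ρ = 10200 kg/m³
  maraging steel: E = 190.7 GPa, ρ = 7927 kg/m³
  copper: E = 124.1 GPa, ρ = 8954 kg/m³
  silicon carbide: E = 425.4 GPa, ρ = 3110 kg/m³
  titanium alloy: E = 113.0 GPa, ρ = 4469 kg/m³
  silicon carbide: M = 137 MN·m/kg
  molybdenum: M = 31.5 MN·m/kg
  titanium alloy: M = 25.3 MN·m/kg
  maraging steel: M = 24.1 MN·m/kg
  copper: M = 13.9 MN·m/kg
  concrete: M = 13.1 MN·m/kg
Highest index: silicon carbide.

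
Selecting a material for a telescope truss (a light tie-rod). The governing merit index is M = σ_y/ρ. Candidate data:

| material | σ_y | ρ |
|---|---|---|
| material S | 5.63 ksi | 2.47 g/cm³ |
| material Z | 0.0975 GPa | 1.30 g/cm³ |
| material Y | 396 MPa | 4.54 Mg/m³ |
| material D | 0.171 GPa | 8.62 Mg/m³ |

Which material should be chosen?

Putting every candidate on a common basis:
  material S: σ_y = 38.82 MPa, ρ = 2470 kg/m³
  material Z: σ_y = 97.50 MPa, ρ = 1300 kg/m³
  material Y: σ_y = 396.0 MPa, ρ = 4540 kg/m³
  material D: σ_y = 171.0 MPa, ρ = 8620 kg/m³
  material Y: M = 87.2 kN·m/kg
  material Z: M = 75.0 kN·m/kg
  material D: M = 19.8 kN·m/kg
  material S: M = 15.7 kN·m/kg
Material Y has the largest M.

material Y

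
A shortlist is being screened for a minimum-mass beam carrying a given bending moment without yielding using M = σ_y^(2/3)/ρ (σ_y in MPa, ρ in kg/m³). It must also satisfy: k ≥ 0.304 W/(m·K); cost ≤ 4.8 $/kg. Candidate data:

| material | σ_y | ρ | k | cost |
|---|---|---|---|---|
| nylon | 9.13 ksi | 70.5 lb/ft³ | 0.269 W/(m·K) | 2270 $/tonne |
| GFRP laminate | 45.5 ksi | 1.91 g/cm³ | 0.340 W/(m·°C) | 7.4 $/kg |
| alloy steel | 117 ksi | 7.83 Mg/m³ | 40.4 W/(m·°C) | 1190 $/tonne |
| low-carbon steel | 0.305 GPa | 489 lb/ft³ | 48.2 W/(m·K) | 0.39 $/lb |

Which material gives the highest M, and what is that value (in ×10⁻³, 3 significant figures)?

alloy steel, M = 11.1×10⁻³

Screen on constraints: k ≥ 0.304 W/(m·K); cost ≤ 4.8 $/kg. Survivors: alloy steel, low-carbon steel.
In SI units:
  alloy steel: σ_y = 806.7 MPa, ρ = 7830 kg/m³
  low-carbon steel: σ_y = 305.0 MPa, ρ = 7833 kg/m³
  alloy steel: M = 11.1×10⁻³
  low-carbon steel: M = 5.78×10⁻³
The maximum is for alloy steel.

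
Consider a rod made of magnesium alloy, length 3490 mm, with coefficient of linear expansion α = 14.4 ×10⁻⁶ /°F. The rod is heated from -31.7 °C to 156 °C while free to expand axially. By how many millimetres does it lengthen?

17.0 mm

Convert α: 14.4×10⁻⁶/°F × (9/5) = 25.9×10⁻⁶/K.
ΔT = 156 − (-31.7) = 187.7 K.
ΔL = α·L₀·ΔT = 25.9×10⁻⁶ × 3490 mm × 187.7 K = 17.0 mm.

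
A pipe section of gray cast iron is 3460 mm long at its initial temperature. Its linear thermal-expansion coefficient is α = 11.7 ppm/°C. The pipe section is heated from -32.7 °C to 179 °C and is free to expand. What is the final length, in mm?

ΔT = 179 − (-32.7) = 211.7 K.
ΔL = α·L₀·ΔT = 11.7×10⁻⁶ × 3460 mm × 211.7 K = 8.57 mm.
L = L₀ + ΔL = 3460 + 8.57 = 3468.6 mm.

3468.6 mm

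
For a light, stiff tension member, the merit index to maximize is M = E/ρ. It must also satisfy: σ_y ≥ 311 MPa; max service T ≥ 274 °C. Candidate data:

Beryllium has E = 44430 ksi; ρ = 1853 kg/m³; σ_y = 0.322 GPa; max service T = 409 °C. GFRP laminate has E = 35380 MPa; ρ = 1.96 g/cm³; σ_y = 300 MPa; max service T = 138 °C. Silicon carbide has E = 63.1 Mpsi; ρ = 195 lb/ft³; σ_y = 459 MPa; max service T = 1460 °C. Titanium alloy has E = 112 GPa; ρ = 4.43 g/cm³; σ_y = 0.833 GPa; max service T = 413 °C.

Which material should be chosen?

beryllium

Screen on constraints: σ_y ≥ 311 MPa; max service T ≥ 274 °C. Survivors: beryllium, silicon carbide, titanium alloy.
Convert each candidate to consistent units, then evaluate M:
  beryllium: E = 306.3 GPa, ρ = 1853 kg/m³
  silicon carbide: E = 435.1 GPa, ρ = 3124 kg/m³
  titanium alloy: E = 112.0 GPa, ρ = 4430 kg/m³
  beryllium: M = 165 MN·m/kg
  silicon carbide: M = 139 MN·m/kg
  titanium alloy: M = 25.3 MN·m/kg
The maximum is for beryllium.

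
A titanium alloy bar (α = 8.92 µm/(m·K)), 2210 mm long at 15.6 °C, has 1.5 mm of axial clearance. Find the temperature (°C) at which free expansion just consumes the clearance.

α·L₀·ΔT = 1.5 mm ⇒ ΔT = 1.5 / (8.92×10⁻⁶ × 2210.0) = 76.09 K.
T = 15.6 + 76.09 = 91.69 °C.

91.7 °C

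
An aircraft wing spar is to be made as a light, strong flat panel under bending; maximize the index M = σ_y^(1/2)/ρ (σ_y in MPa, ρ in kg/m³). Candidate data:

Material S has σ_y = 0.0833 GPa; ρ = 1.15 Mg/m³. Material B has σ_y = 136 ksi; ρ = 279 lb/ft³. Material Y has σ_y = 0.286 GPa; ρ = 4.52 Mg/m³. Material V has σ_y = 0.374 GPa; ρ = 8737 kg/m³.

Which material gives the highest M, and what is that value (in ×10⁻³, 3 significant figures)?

Convert each candidate to consistent units, then evaluate M:
  material S: σ_y = 83.30 MPa, ρ = 1150 kg/m³
  material B: σ_y = 937.7 MPa, ρ = 4469 kg/m³
  material Y: σ_y = 286.0 MPa, ρ = 4520 kg/m³
  material V: σ_y = 374.0 MPa, ρ = 8737 kg/m³
  material S: M = 7.94×10⁻³
  material B: M = 6.85×10⁻³
  material Y: M = 3.74×10⁻³
  material V: M = 2.21×10⁻³
Material S ranks first.

material S, M = 7.94×10⁻³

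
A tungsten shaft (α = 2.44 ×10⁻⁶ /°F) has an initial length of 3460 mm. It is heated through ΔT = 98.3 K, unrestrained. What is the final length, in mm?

3461.5 mm

Convert α: 2.44×10⁻⁶/°F × (9/5) = 4.39×10⁻⁶/K.
ΔL = α·L₀·ΔT = 4.39×10⁻⁶ × 3460 mm × 98.30 K = 1.49 mm.
L = L₀ + ΔL = 3460 + 1.49 = 3461.5 mm.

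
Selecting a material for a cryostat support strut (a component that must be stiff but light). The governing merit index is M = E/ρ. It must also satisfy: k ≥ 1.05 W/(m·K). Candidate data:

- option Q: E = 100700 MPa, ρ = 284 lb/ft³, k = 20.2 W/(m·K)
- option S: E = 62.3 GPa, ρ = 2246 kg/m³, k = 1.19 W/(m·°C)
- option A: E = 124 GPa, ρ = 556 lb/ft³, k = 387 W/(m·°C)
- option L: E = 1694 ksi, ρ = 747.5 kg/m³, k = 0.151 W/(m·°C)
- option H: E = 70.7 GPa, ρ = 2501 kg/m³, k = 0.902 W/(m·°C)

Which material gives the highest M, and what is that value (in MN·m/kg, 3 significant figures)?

Screen on constraints: k ≥ 1.05 W/(m·K). Survivors: option Q, option S, option A.
Convert each candidate to consistent units, then evaluate M:
  option Q: E = 100.7 GPa, ρ = 4549 kg/m³
  option S: E = 62.30 GPa, ρ = 2246 kg/m³
  option A: E = 124.0 GPa, ρ = 8906 kg/m³
  option S: M = 27.7 MN·m/kg
  option Q: M = 22.1 MN·m/kg
  option A: M = 13.9 MN·m/kg
Option S has the largest M.

option S, M = 27.7 MN·m/kg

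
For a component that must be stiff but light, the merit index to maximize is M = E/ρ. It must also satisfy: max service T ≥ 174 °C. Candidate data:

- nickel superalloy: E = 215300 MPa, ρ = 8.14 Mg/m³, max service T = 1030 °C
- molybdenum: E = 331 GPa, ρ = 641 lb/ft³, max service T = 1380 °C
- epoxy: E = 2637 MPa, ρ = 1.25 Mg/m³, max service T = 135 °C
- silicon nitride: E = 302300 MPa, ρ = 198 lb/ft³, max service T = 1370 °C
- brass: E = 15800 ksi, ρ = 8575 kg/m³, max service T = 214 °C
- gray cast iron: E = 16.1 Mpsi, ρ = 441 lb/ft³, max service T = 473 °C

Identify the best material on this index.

Screen on constraints: max service T ≥ 174 °C. Survivors: nickel superalloy, molybdenum, silicon nitride, brass, gray cast iron.
Convert each candidate to consistent units, then evaluate M:
  nickel superalloy: E = 215.3 GPa, ρ = 8140 kg/m³
  molybdenum: E = 331.0 GPa, ρ = 10270 kg/m³
  silicon nitride: E = 302.3 GPa, ρ = 3172 kg/m³
  brass: E = 108.9 GPa, ρ = 8575 kg/m³
  gray cast iron: E = 111.0 GPa, ρ = 7064 kg/m³
  silicon nitride: M = 95.3 MN·m/kg
  molybdenum: M = 32.2 MN·m/kg
  nickel superalloy: M = 26.4 MN·m/kg
  gray cast iron: M = 15.7 MN·m/kg
  brass: M = 12.7 MN·m/kg
Silicon nitride has the largest M.

silicon nitride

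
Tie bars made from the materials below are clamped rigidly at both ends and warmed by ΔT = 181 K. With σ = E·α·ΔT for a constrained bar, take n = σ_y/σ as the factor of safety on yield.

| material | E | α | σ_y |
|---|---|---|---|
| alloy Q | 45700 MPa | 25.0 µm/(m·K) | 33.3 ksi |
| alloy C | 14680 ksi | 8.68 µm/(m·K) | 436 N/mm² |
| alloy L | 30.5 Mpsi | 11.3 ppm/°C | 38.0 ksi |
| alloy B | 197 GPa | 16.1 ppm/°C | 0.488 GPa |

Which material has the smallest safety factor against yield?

In consistent units (E in GPa, α in ×10⁻⁶/K, σ_y in MPa):
  alloy Q: E = 45.70, α = 25.0, σ_y = 229.6 → σ = 207 MPa, n = 1.11
  alloy C: E = 101.2, α = 8.68, σ_y = 436.0 → σ = 159 MPa, n = 2.74
  alloy L: E = 210.3, α = 11.3, σ_y = 262.0 → σ = 430 MPa, n = 0.609
  alloy B: E = 197.0, α = 16.1, σ_y = 488.0 → σ = 574 MPa, n = 0.850
Alloy L has the lowest safety factor, n = 0.609.

alloy L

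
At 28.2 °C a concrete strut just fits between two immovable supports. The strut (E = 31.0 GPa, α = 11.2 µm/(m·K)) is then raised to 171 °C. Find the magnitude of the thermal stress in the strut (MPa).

49.6 MPa

ΔT = 142.8 K. Constrained thermal stress σ = E·α·ΔT = 31.00×10³ MPa × 11.2×10⁻⁶ × 142.8 = 49.6 MPa (compressive).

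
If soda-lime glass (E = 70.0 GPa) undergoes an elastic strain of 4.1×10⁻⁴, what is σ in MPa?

28.7 MPa

σ = E·ε = 70000 MPa × 4.1×10⁻⁴ = 28.7 MPa.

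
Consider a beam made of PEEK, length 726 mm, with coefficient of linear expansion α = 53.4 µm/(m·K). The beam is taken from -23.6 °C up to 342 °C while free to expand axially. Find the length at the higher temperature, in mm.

740.17 mm

ΔT = 342 − (-23.6) = 365.6 K.
ΔL = α·L₀·ΔT = 53.4×10⁻⁶ × 726 mm × 365.6 K = 14.2 mm.
L = L₀ + ΔL = 726 + 14.2 = 740.17 mm.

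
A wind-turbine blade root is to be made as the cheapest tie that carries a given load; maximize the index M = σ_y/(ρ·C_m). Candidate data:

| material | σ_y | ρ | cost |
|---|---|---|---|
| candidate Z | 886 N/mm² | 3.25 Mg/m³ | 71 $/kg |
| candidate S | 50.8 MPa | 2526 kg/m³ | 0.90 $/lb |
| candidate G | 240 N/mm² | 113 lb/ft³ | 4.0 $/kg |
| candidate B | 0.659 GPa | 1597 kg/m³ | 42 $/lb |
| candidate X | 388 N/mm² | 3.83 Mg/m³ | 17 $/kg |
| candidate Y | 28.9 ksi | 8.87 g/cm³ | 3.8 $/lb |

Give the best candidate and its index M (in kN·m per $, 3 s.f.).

candidate G, M = 33.1 kN·m per $

Convert each candidate to consistent units, then evaluate M:
  candidate Z: σ_y = 886.0 MPa, ρ = 3250 kg/m³, cost = 71.00 $/kg
  candidate S: σ_y = 50.80 MPa, ρ = 2526 kg/m³, cost = 1.984 $/kg
  candidate G: σ_y = 240.0 MPa, ρ = 1810 kg/m³, cost = 4.000 $/kg
  candidate B: σ_y = 659.0 MPa, ρ = 1597 kg/m³, cost = 92.59 $/kg
  candidate X: σ_y = 388.0 MPa, ρ = 3830 kg/m³, cost = 17.00 $/kg
  candidate Y: σ_y = 199.3 MPa, ρ = 8870 kg/m³, cost = 8.377 $/kg
  candidate G: M = 33.1 kN·m per $
  candidate S: M = 10.1 kN·m per $
  candidate X: M = 5.96 kN·m per $
  candidate B: M = 4.46 kN·m per $
  candidate Z: M = 3.84 kN·m per $
  candidate Y: M = 2.68 kN·m per $
The maximum is for candidate G.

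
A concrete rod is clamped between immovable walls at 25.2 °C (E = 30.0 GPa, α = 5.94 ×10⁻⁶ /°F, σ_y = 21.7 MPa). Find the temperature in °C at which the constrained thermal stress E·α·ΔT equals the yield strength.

α = 5.94×10⁻⁶/°F × 9/5 = 10.7×10⁻⁶/K.
E·α·ΔT = 21.70 MPa ⇒ ΔT = 21.70 / (30.00×10³ × 10.7×10⁻⁶) = 67.65 K.
T = 25.2 + 67.65 = 92.85 °C.

92.9 °C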